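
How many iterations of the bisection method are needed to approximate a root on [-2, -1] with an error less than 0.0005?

We need (b-a)/2^n ≤ 0.0005
(-1 - (-2))/2^n ≤ 0.0005
1/2^n ≤ 0.0005
2^n ≥ 2000
n ≥ log₂(2000) = 10.97
n ≥ 11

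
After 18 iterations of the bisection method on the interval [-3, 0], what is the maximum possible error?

Bisection error bound: |error| ≤ (b-a)/2^n
|error| ≤ (0 - (-3))/2^18 = 3/2^18
|error| ≤ 0.0000114441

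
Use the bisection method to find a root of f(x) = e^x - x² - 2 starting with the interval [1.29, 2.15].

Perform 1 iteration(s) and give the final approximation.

f(x) = e^x - x² - 2
Initial interval: [1.29, 2.15]

Iteration 1:
  c_1 = (1.290000 + 2.150000)/2 = 1.720000
  f(c_1) = f(1.720000) = 0.626128
  f(a) × f(c) < 0, new interval: [1.290000, 1.720000]

After 1 iteration(s), the approximation is c_1 = 1.720000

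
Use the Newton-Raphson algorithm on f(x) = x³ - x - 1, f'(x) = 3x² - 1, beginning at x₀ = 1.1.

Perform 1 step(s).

f(x) = x³ - x - 1
f'(x) = 3x² - 1
x₀ = 1.1

Newton-Raphson formula: x_{n+1} = x_n - f(x_n)/f'(x_n)

Iteration 1:
  f(1.100000) = -0.769000
  f'(1.100000) = 2.630000
  x_1 = 1.100000 - (-0.769000)/2.630000 = 1.392395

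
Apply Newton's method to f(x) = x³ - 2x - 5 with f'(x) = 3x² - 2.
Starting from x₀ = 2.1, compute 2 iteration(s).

f(x) = x³ - 2x - 5
f'(x) = 3x² - 2
x₀ = 2.1

Newton-Raphson formula: x_{n+1} = x_n - f(x_n)/f'(x_n)

Iteration 1:
  f(2.100000) = 0.061000
  f'(2.100000) = 11.230000
  x_1 = 2.100000 - 0.061000/11.230000 = 2.094568
Iteration 2:
  f(2.094568) = 0.000186
  f'(2.094568) = 11.161647
  x_2 = 2.094568 - 0.000186/11.161647 = 2.094551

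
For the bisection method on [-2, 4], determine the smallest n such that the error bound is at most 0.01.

We need (b-a)/2^n ≤ 0.01
(4 - (-2))/2^n ≤ 0.01
6/2^n ≤ 0.01
2^n ≥ 600
n ≥ log₂(600) = 9.23
n ≥ 10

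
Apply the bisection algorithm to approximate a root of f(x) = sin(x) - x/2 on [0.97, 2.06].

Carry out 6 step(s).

f(x) = sin(x) - x/2
Initial interval: [0.97, 2.06]

Iteration 1:
  c_1 = (0.970000 + 2.060000)/2 = 1.515000
  f(c_1) = f(1.515000) = 0.240944
  f(a) × f(c) ≥ 0, new interval: [1.515000, 2.060000]
Iteration 2:
  c_2 = (1.515000 + 2.060000)/2 = 1.787500
  f(c_2) = f(1.787500) = 0.082862
  f(a) × f(c) ≥ 0, new interval: [1.787500, 2.060000]
Iteration 3:
  c_3 = (1.787500 + 2.060000)/2 = 1.923750
  f(c_3) = f(1.923750) = -0.023519
  f(a) × f(c) < 0, new interval: [1.787500, 1.923750]
Iteration 4:
  c_4 = (1.787500 + 1.923750)/2 = 1.855625
  f(c_4) = f(1.855625) = 0.031897
  f(a) × f(c) ≥ 0, new interval: [1.855625, 1.923750]
Iteration 5:
  c_5 = (1.855625 + 1.923750)/2 = 1.889687
  f(c_5) = f(1.889687) = 0.004740
  f(a) × f(c) ≥ 0, new interval: [1.889687, 1.923750]
Iteration 6:
  c_6 = (1.889687 + 1.923750)/2 = 1.906719
  f(c_6) = f(1.906719) = -0.009253
  f(a) × f(c) < 0, new interval: [1.889687, 1.906719]

After 6 iteration(s), the approximation is c_6 = 1.906719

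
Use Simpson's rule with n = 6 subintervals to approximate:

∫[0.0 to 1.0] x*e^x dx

f(x) = x*e^x
a = 0.0, b = 1.0, n = 6
h = (b - a)/n = 0.166667

Simpson's rule: (h/3)[f(x₀) + 4f(x₁) + 2f(x₂) + ... + f(xₙ)]

x_0 = 0.0000, f(x_0) = 0.000000, coefficient = 1
x_1 = 0.1667, f(x_1) = 0.196893, coefficient = 4
x_2 = 0.3333, f(x_2) = 0.465204, coefficient = 2
x_3 = 0.5000, f(x_3) = 0.824361, coefficient = 4
x_4 = 0.6667, f(x_4) = 1.298489, coefficient = 2
x_5 = 0.8333, f(x_5) = 1.917480, coefficient = 4
x_6 = 1.0000, f(x_6) = 2.718282, coefficient = 1

I ≈ (0.166667/3) × 18.000605 = 1.000034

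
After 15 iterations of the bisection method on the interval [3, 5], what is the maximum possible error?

Bisection error bound: |error| ≤ (b-a)/2^n
|error| ≤ (5 - 3)/2^15 = 2/2^15
|error| ≤ 0.0000610352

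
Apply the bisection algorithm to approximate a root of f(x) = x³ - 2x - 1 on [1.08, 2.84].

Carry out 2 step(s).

f(x) = x³ - 2x - 1
Initial interval: [1.08, 2.84]

Iteration 1:
  c_1 = (1.080000 + 2.840000)/2 = 1.960000
  f(c_1) = f(1.960000) = 2.609536
  f(a) × f(c) < 0, new interval: [1.080000, 1.960000]
Iteration 2:
  c_2 = (1.080000 + 1.960000)/2 = 1.520000
  f(c_2) = f(1.520000) = -0.528192
  f(a) × f(c) ≥ 0, new interval: [1.520000, 1.960000]

After 2 iteration(s), the approximation is c_2 = 1.520000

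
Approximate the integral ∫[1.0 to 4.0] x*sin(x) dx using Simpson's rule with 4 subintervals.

f(x) = x*sin(x)
a = 1.0, b = 4.0, n = 4
h = (b - a)/n = 0.750000

Simpson's rule: (h/3)[f(x₀) + 4f(x₁) + 2f(x₂) + ... + f(xₙ)]

x_0 = 1.0000, f(x_0) = 0.841471, coefficient = 1
x_1 = 1.7500, f(x_1) = 1.721975, coefficient = 4
x_2 = 2.5000, f(x_2) = 1.496180, coefficient = 2
x_3 = 3.2500, f(x_3) = -0.351634, coefficient = 4
x_4 = 4.0000, f(x_4) = -3.027210, coefficient = 1

I ≈ (0.750000/3) × 6.287987 = 1.571997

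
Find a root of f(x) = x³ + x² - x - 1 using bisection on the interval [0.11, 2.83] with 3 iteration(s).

f(x) = x³ + x² - x - 1
Initial interval: [0.11, 2.83]

Iteration 1:
  c_1 = (0.110000 + 2.830000)/2 = 1.470000
  f(c_1) = f(1.470000) = 2.867423
  f(a) × f(c) < 0, new interval: [0.110000, 1.470000]
Iteration 2:
  c_2 = (0.110000 + 1.470000)/2 = 0.790000
  f(c_2) = f(0.790000) = -0.672861
  f(a) × f(c) ≥ 0, new interval: [0.790000, 1.470000]
Iteration 3:
  c_3 = (0.790000 + 1.470000)/2 = 1.130000
  f(c_3) = f(1.130000) = 0.589797
  f(a) × f(c) < 0, new interval: [0.790000, 1.130000]

After 3 iteration(s), the approximation is c_3 = 1.130000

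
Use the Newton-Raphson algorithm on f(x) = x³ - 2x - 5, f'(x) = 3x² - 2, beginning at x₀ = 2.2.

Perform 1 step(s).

f(x) = x³ - 2x - 5
f'(x) = 3x² - 2
x₀ = 2.2

Newton-Raphson formula: x_{n+1} = x_n - f(x_n)/f'(x_n)

Iteration 1:
  f(2.200000) = 1.248000
  f'(2.200000) = 12.520000
  x_1 = 2.200000 - 1.248000/12.520000 = 2.100319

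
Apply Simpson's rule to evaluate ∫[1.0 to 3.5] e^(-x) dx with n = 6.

f(x) = e^(-x)
a = 1.0, b = 3.5, n = 6
h = (b - a)/n = 0.416667

Simpson's rule: (h/3)[f(x₀) + 4f(x₁) + 2f(x₂) + ... + f(xₙ)]

x_0 = 1.0000, f(x_0) = 0.367879, coefficient = 1
x_1 = 1.4167, f(x_1) = 0.242521, coefficient = 4
x_2 = 1.8333, f(x_2) = 0.159880, coefficient = 2
x_3 = 2.2500, f(x_3) = 0.105399, coefficient = 4
x_4 = 2.6667, f(x_4) = 0.069483, coefficient = 2
x_5 = 3.0833, f(x_5) = 0.045806, coefficient = 4
x_6 = 3.5000, f(x_6) = 0.030197, coefficient = 1

I ≈ (0.416667/3) × 2.431710 = 0.337737
Exact value: 0.337682
Error: 0.000055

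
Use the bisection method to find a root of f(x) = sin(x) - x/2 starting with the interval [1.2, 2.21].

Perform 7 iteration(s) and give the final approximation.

f(x) = sin(x) - x/2
Initial interval: [1.2, 2.21]

Iteration 1:
  c_1 = (1.200000 + 2.210000)/2 = 1.705000
  f(c_1) = f(1.705000) = 0.138508
  f(a) × f(c) ≥ 0, new interval: [1.705000, 2.210000]
Iteration 2:
  c_2 = (1.705000 + 2.210000)/2 = 1.957500
  f(c_2) = f(1.957500) = -0.052593
  f(a) × f(c) < 0, new interval: [1.705000, 1.957500]
Iteration 3:
  c_3 = (1.705000 + 1.957500)/2 = 1.831250
  f(c_3) = f(1.831250) = 0.050648
  f(a) × f(c) ≥ 0, new interval: [1.831250, 1.957500]
Iteration 4:
  c_4 = (1.831250 + 1.957500)/2 = 1.894375
  f(c_4) = f(1.894375) = 0.000916
  f(a) × f(c) ≥ 0, new interval: [1.894375, 1.957500]
Iteration 5:
  c_5 = (1.894375 + 1.957500)/2 = 1.925938
  f(c_5) = f(1.925938) = -0.025371
  f(a) × f(c) < 0, new interval: [1.894375, 1.925938]
Iteration 6:
  c_6 = (1.894375 + 1.925938)/2 = 1.910156
  f(c_6) = f(1.910156) = -0.012110
  f(a) × f(c) < 0, new interval: [1.894375, 1.910156]
Iteration 7:
  c_7 = (1.894375 + 1.910156)/2 = 1.902266
  f(c_7) = f(1.902266) = -0.005568
  f(a) × f(c) < 0, new interval: [1.894375, 1.902266]

After 7 iteration(s), the approximation is c_7 = 1.902266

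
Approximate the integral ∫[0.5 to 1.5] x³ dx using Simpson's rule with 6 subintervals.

f(x) = x³
a = 0.5, b = 1.5, n = 6
h = (b - a)/n = 0.166667

Simpson's rule: (h/3)[f(x₀) + 4f(x₁) + 2f(x₂) + ... + f(xₙ)]

x_0 = 0.5000, f(x_0) = 0.125000, coefficient = 1
x_1 = 0.6667, f(x_1) = 0.296296, coefficient = 4
x_2 = 0.8333, f(x_2) = 0.578704, coefficient = 2
x_3 = 1.0000, f(x_3) = 1.000000, coefficient = 4
x_4 = 1.1667, f(x_4) = 1.587963, coefficient = 2
x_5 = 1.3333, f(x_5) = 2.370370, coefficient = 4
x_6 = 1.5000, f(x_6) = 3.375000, coefficient = 1

I ≈ (0.166667/3) × 22.500000 = 1.250000
Exact value: 1.250000
Error: 0.000000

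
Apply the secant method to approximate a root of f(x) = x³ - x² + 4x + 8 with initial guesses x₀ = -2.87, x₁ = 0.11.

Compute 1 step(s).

f(x) = x³ - x² + 4x + 8
x₀ = -2.87, x₁ = 0.11

Secant formula: x_{n+1} = x_n - f(x_n)(x_n - x_{n-1})/(f(x_n) - f(x_{n-1}))

Iteration 1:
  f(-2.870000) = -35.356803
  f(0.110000) = 8.429231
  x_2 = 0.110000 - 8.429231×(0.110000 - (-2.870000))/(8.429231 - (-35.356803))
       = -0.463679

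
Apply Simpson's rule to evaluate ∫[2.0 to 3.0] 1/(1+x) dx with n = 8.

f(x) = 1/(1+x)
a = 2.0, b = 3.0, n = 8
h = (b - a)/n = 0.125000

Simpson's rule: (h/3)[f(x₀) + 4f(x₁) + 2f(x₂) + ... + f(xₙ)]

x_0 = 2.0000, f(x_0) = 0.333333, coefficient = 1
x_1 = 2.1250, f(x_1) = 0.320000, coefficient = 4
x_2 = 2.2500, f(x_2) = 0.307692, coefficient = 2
x_3 = 2.3750, f(x_3) = 0.296296, coefficient = 4
x_4 = 2.5000, f(x_4) = 0.285714, coefficient = 2
x_5 = 2.6250, f(x_5) = 0.275862, coefficient = 4
x_6 = 2.7500, f(x_6) = 0.266667, coefficient = 2
x_7 = 2.8750, f(x_7) = 0.258065, coefficient = 4
x_8 = 3.0000, f(x_8) = 0.250000, coefficient = 1

I ≈ (0.125000/3) × 6.904371 = 0.287682
Exact value: 0.287682
Error: 0.000000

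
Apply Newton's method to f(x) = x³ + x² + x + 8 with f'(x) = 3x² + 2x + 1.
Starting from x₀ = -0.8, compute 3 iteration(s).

f(x) = x³ + x² + x + 8
f'(x) = 3x² + 2x + 1
x₀ = -0.8

Newton-Raphson formula: x_{n+1} = x_n - f(x_n)/f'(x_n)

Iteration 1:
  f(-0.800000) = 7.328000
  f'(-0.800000) = 1.320000
  x_1 = -0.800000 - 7.328000/1.320000 = -6.351515
Iteration 2:
  f(-6.351515) = -214.240973
  f'(-6.351515) = 109.322204
  x_2 = -6.351515 - (-214.240973)/109.322204 = -4.391795
Iteration 3:
  f(-4.391795) = -61.812252
  f'(-4.391795) = 50.079989
  x_3 = -4.391795 - (-61.812252)/50.079989 = -3.157524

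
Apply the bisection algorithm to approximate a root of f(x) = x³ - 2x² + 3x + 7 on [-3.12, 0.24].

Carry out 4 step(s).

f(x) = x³ - 2x² + 3x + 7
Initial interval: [-3.12, 0.24]

Iteration 1:
  c_1 = (-3.120000 + 0.240000)/2 = -1.440000
  f(c_1) = f(-1.440000) = -4.453184
  f(a) × f(c) ≥ 0, new interval: [-1.440000, 0.240000]
Iteration 2:
  c_2 = (-1.440000 + 0.240000)/2 = -0.600000
  f(c_2) = f(-0.600000) = 4.264000
  f(a) × f(c) < 0, new interval: [-1.440000, -0.600000]
Iteration 3:
  c_3 = (-1.440000 + (-0.600000))/2 = -1.020000
  f(c_3) = f(-1.020000) = 0.797992
  f(a) × f(c) < 0, new interval: [-1.440000, -1.020000]
Iteration 4:
  c_4 = (-1.440000 + (-1.020000))/2 = -1.230000
  f(c_4) = f(-1.230000) = -1.576667
  f(a) × f(c) ≥ 0, new interval: [-1.230000, -1.020000]

After 4 iteration(s), the approximation is c_4 = -1.230000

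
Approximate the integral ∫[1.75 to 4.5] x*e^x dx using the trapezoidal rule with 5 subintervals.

f(x) = x*e^x
a = 1.75, b = 4.5, n = 5
h = (b - a)/n = 0.550000

Trapezoidal rule: (h/2)[f(x₀) + 2f(x₁) + 2f(x₂) + ... + f(xₙ)]

x_0 = 1.7500, f(x_0) = 10.070555, coefficient = 1
x_1 = 2.3000, f(x_1) = 22.940620, coefficient = 2
x_2 = 2.8500, f(x_2) = 49.270178, coefficient = 2
x_3 = 3.4000, f(x_3) = 101.877940, coefficient = 2
x_4 = 3.9500, f(x_4) = 205.144699, coefficient = 2
x_5 = 4.5000, f(x_5) = 405.077091, coefficient = 1

I ≈ (0.550000/2) × 1173.614520 = 322.743993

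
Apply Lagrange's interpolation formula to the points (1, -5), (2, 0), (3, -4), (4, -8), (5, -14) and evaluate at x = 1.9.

Lagrange interpolation formula:
P(x) = Σ yᵢ × Lᵢ(x)
where Lᵢ(x) = Π_{j≠i} (x - xⱼ)/(xᵢ - xⱼ)

L_0(1.9) = (1.9 - 2)/(1 - 2) × (1.9 - 3)/(1 - 3) × (1.9 - 4)/(1 - 4) × (1.9 - 5)/(1 - 5) = 0.029838
L_1(1.9) = (1.9 - 1)/(2 - 1) × (1.9 - 3)/(2 - 3) × (1.9 - 4)/(2 - 4) × (1.9 - 5)/(2 - 5) = 1.074150
L_2(1.9) = (1.9 - 1)/(3 - 1) × (1.9 - 2)/(3 - 2) × (1.9 - 4)/(3 - 4) × (1.9 - 5)/(3 - 5) = -0.146475
L_3(1.9) = (1.9 - 1)/(4 - 1) × (1.9 - 2)/(4 - 2) × (1.9 - 3)/(4 - 3) × (1.9 - 5)/(4 - 5) = 0.051150
L_4(1.9) = (1.9 - 1)/(5 - 1) × (1.9 - 2)/(5 - 2) × (1.9 - 3)/(5 - 3) × (1.9 - 4)/(5 - 4) = -0.008663

P(1.9) = (-5)×L_0(1.9) + 0×L_1(1.9) + (-4)×L_2(1.9) + (-8)×L_3(1.9) + (-14)×L_4(1.9)
P(1.9) = 0.148788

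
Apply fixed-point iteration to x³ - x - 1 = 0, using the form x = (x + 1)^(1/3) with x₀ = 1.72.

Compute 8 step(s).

Equation: x³ - x - 1 = 0
Fixed-point form: x = (x + 1)^(1/3)
x₀ = 1.72

x_1 = g(1.720000) = 1.395906
x_2 = g(1.395906) = 1.338104
x_3 = g(1.338104) = 1.327256
x_4 = g(1.327256) = 1.325200
x_5 = g(1.325200) = 1.324809
x_6 = g(1.324809) = 1.324735
x_7 = g(1.324735) = 1.324721
x_8 = g(1.324721) = 1.324719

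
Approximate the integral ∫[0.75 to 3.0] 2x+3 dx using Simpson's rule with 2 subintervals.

f(x) = 2x+3
a = 0.75, b = 3.0, n = 2
h = (b - a)/n = 1.125000

Simpson's rule: (h/3)[f(x₀) + 4f(x₁) + 2f(x₂) + ... + f(xₙ)]

x_0 = 0.7500, f(x_0) = 4.500000, coefficient = 1
x_1 = 1.8750, f(x_1) = 6.750000, coefficient = 4
x_2 = 3.0000, f(x_2) = 9.000000, coefficient = 1

I ≈ (1.125000/3) × 40.500000 = 15.187500
Exact value: 15.187500
Error: 0.000000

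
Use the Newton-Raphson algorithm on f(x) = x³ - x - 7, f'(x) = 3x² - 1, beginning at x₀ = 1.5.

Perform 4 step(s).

f(x) = x³ - x - 7
f'(x) = 3x² - 1
x₀ = 1.5

Newton-Raphson formula: x_{n+1} = x_n - f(x_n)/f'(x_n)

Iteration 1:
  f(1.500000) = -5.125000
  f'(1.500000) = 5.750000
  x_1 = 1.500000 - (-5.125000)/5.750000 = 2.391304
Iteration 2:
  f(2.391304) = 4.282979
  f'(2.391304) = 16.155009
  x_2 = 2.391304 - 4.282979/16.155009 = 2.126187
Iteration 3:
  f(2.126187) = 0.485601
  f'(2.126187) = 12.562009
  x_3 = 2.126187 - 0.485601/12.562009 = 2.087530
Iteration 4:
  f(2.087530) = 0.009474
  f'(2.087530) = 12.073349
  x_4 = 2.087530 - 0.009474/12.073349 = 2.086746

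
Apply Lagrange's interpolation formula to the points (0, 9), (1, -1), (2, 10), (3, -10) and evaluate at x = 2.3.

Lagrange interpolation formula:
P(x) = Σ yᵢ × Lᵢ(x)
where Lᵢ(x) = Π_{j≠i} (x - xⱼ)/(xᵢ - xⱼ)

L_0(2.3) = (2.3 - 1)/(0 - 1) × (2.3 - 2)/(0 - 2) × (2.3 - 3)/(0 - 3) = 0.045500
L_1(2.3) = (2.3 - 0)/(1 - 0) × (2.3 - 2)/(1 - 2) × (2.3 - 3)/(1 - 3) = -0.241500
L_2(2.3) = (2.3 - 0)/(2 - 0) × (2.3 - 1)/(2 - 1) × (2.3 - 3)/(2 - 3) = 1.046500
L_3(2.3) = (2.3 - 0)/(3 - 0) × (2.3 - 1)/(3 - 1) × (2.3 - 2)/(3 - 2) = 0.149500

P(2.3) = 9×L_0(2.3) + (-1)×L_1(2.3) + 10×L_2(2.3) + (-10)×L_3(2.3)
P(2.3) = 9.621000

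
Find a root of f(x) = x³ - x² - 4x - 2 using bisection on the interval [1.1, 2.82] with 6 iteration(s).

f(x) = x³ - x² - 4x - 2
Initial interval: [1.1, 2.82]

Iteration 1:
  c_1 = (1.100000 + 2.820000)/2 = 1.960000
  f(c_1) = f(1.960000) = -6.152064
  f(a) × f(c) ≥ 0, new interval: [1.960000, 2.820000]
Iteration 2:
  c_2 = (1.960000 + 2.820000)/2 = 2.390000
  f(c_2) = f(2.390000) = -3.620181
  f(a) × f(c) ≥ 0, new interval: [2.390000, 2.820000]
Iteration 3:
  c_3 = (2.390000 + 2.820000)/2 = 2.605000
  f(c_3) = f(2.605000) = -1.528430
  f(a) × f(c) ≥ 0, new interval: [2.605000, 2.820000]
Iteration 4:
  c_4 = (2.605000 + 2.820000)/2 = 2.712500
  f(c_4) = f(2.712500) = -0.250014
  f(a) × f(c) ≥ 0, new interval: [2.712500, 2.820000]
Iteration 5:
  c_5 = (2.712500 + 2.820000)/2 = 2.766250
  f(c_5) = f(2.766250) = 0.450591
  f(a) × f(c) < 0, new interval: [2.712500, 2.766250]
Iteration 6:
  c_6 = (2.712500 + 2.766250)/2 = 2.739375
  f(c_6) = f(2.739375) = 0.095075
  f(a) × f(c) < 0, new interval: [2.712500, 2.739375]

After 6 iteration(s), the approximation is c_6 = 2.739375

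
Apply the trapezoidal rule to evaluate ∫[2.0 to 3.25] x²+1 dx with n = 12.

f(x) = x²+1
a = 2.0, b = 3.25, n = 12
h = (b - a)/n = 0.104167

Trapezoidal rule: (h/2)[f(x₀) + 2f(x₁) + 2f(x₂) + ... + f(xₙ)]

x_0 = 2.0000, f(x_0) = 5.000000, coefficient = 1
x_1 = 2.1042, f(x_1) = 5.427517, coefficient = 2
x_2 = 2.2083, f(x_2) = 5.876736, coefficient = 2
x_3 = 2.3125, f(x_3) = 6.347656, coefficient = 2
x_4 = 2.4167, f(x_4) = 6.840278, coefficient = 2
x_5 = 2.5208, f(x_5) = 7.354601, coefficient = 2
x_6 = 2.6250, f(x_6) = 7.890625, coefficient = 2
x_7 = 2.7292, f(x_7) = 8.448351, coefficient = 2
x_8 = 2.8333, f(x_8) = 9.027778, coefficient = 2
x_9 = 2.9375, f(x_9) = 9.628906, coefficient = 2
x_10 = 3.0417, f(x_10) = 10.251736, coefficient = 2
x_11 = 3.1458, f(x_11) = 10.896267, coefficient = 2
x_12 = 3.2500, f(x_12) = 11.562500, coefficient = 1

I ≈ (0.104167/2) × 192.543403 = 10.028302
Exact value: 10.026042
Error: 0.002261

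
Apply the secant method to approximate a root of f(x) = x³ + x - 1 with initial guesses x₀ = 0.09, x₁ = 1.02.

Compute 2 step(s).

f(x) = x³ + x - 1
x₀ = 0.09, x₁ = 1.02

Secant formula: x_{n+1} = x_n - f(x_n)(x_n - x_{n-1})/(f(x_n) - f(x_{n-1}))

Iteration 1:
  f(0.090000) = -0.909271
  f(1.020000) = 1.081208
  x_2 = 1.020000 - 1.081208×(1.020000 - 0.090000)/(1.081208 - (-0.909271))
       = 0.514833
Iteration 2:
  f(1.020000) = 1.081208
  f(0.514833) = -0.348708
  x_3 = 0.514833 - (-0.348708)×(0.514833 - 1.020000)/(-0.348708 - 1.081208)
       = 0.638026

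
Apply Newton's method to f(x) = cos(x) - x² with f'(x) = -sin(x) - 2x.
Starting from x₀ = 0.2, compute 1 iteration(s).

f(x) = cos(x) - x²
f'(x) = -sin(x) - 2x
x₀ = 0.2

Newton-Raphson formula: x_{n+1} = x_n - f(x_n)/f'(x_n)

Iteration 1:
  f(0.200000) = 0.940067
  f'(0.200000) = -0.598669
  x_1 = 0.200000 - 0.940067/(-0.598669) = 1.770260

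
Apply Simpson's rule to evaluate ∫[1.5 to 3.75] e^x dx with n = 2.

f(x) = e^x
a = 1.5, b = 3.75, n = 2
h = (b - a)/n = 1.125000

Simpson's rule: (h/3)[f(x₀) + 4f(x₁) + 2f(x₂) + ... + f(xₙ)]

x_0 = 1.5000, f(x_0) = 4.481689, coefficient = 1
x_1 = 2.6250, f(x_1) = 13.804574, coefficient = 4
x_2 = 3.7500, f(x_2) = 42.521082, coefficient = 1

I ≈ (1.125000/3) × 102.221068 = 38.332900
Exact value: 38.039393
Error: 0.293508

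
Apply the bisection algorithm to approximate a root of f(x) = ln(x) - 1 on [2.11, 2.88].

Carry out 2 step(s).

f(x) = ln(x) - 1
Initial interval: [2.11, 2.88]

Iteration 1:
  c_1 = (2.110000 + 2.880000)/2 = 2.495000
  f(c_1) = f(2.495000) = -0.085711
  f(a) × f(c) ≥ 0, new interval: [2.495000, 2.880000]
Iteration 2:
  c_2 = (2.495000 + 2.880000)/2 = 2.687500
  f(c_2) = f(2.687500) = -0.011389
  f(a) × f(c) ≥ 0, new interval: [2.687500, 2.880000]

After 2 iteration(s), the approximation is c_2 = 2.687500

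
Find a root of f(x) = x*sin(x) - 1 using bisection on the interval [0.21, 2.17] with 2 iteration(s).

f(x) = x*sin(x) - 1
Initial interval: [0.21, 2.17]

Iteration 1:
  c_1 = (0.210000 + 2.170000)/2 = 1.190000
  f(c_1) = f(1.190000) = 0.104759
  f(a) × f(c) < 0, new interval: [0.210000, 1.190000]
Iteration 2:
  c_2 = (0.210000 + 1.190000)/2 = 0.700000
  f(c_2) = f(0.700000) = -0.549048
  f(a) × f(c) ≥ 0, new interval: [0.700000, 1.190000]

After 2 iteration(s), the approximation is c_2 = 0.700000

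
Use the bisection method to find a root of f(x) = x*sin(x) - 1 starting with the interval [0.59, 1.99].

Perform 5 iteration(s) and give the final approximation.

f(x) = x*sin(x) - 1
Initial interval: [0.59, 1.99]

Iteration 1:
  c_1 = (0.590000 + 1.990000)/2 = 1.290000
  f(c_1) = f(1.290000) = 0.239477
  f(a) × f(c) < 0, new interval: [0.590000, 1.290000]
Iteration 2:
  c_2 = (0.590000 + 1.290000)/2 = 0.940000
  f(c_2) = f(0.940000) = -0.240895
  f(a) × f(c) ≥ 0, new interval: [0.940000, 1.290000]
Iteration 3:
  c_3 = (0.940000 + 1.290000)/2 = 1.115000
  f(c_3) = f(1.115000) = 0.001171
  f(a) × f(c) < 0, new interval: [0.940000, 1.115000]
Iteration 4:
  c_4 = (0.940000 + 1.115000)/2 = 1.027500
  f(c_4) = f(1.027500) = -0.120450
  f(a) × f(c) ≥ 0, new interval: [1.027500, 1.115000]
Iteration 5:
  c_5 = (1.027500 + 1.115000)/2 = 1.071250
  f(c_5) = f(1.071250) = -0.059657
  f(a) × f(c) ≥ 0, new interval: [1.071250, 1.115000]

After 5 iteration(s), the approximation is c_5 = 1.071250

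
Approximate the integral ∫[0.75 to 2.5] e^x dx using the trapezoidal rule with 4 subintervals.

f(x) = e^x
a = 0.75, b = 2.5, n = 4
h = (b - a)/n = 0.437500

Trapezoidal rule: (h/2)[f(x₀) + 2f(x₁) + 2f(x₂) + ... + f(xₙ)]

x_0 = 0.7500, f(x_0) = 2.117000, coefficient = 1
x_1 = 1.1875, f(x_1) = 3.278874, coefficient = 2
x_2 = 1.6250, f(x_2) = 5.078419, coefficient = 2
x_3 = 2.0625, f(x_3) = 7.865609, coefficient = 2
x_4 = 2.5000, f(x_4) = 12.182494, coefficient = 1

I ≈ (0.437500/2) × 46.745298 = 10.225534
Exact value: 10.065494
Error: 0.160040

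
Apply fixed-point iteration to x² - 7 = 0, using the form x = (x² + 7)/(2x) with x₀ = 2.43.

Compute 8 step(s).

Equation: x² - 7 = 0
Fixed-point form: x = (x² + 7)/(2x)
x₀ = 2.43

x_1 = g(2.430000) = 2.655329
x_2 = g(2.655329) = 2.645769
x_3 = g(2.645769) = 2.645751
x_4 = g(2.645751) = 2.645751
x_5 = g(2.645751) = 2.645751
x_6 = g(2.645751) = 2.645751
x_7 = g(2.645751) = 2.645751
x_8 = g(2.645751) = 2.645751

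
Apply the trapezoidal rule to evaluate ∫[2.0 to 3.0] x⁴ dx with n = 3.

f(x) = x⁴
a = 2.0, b = 3.0, n = 3
h = (b - a)/n = 0.333333

Trapezoidal rule: (h/2)[f(x₀) + 2f(x₁) + 2f(x₂) + ... + f(xₙ)]

x_0 = 2.0000, f(x_0) = 16.000000, coefficient = 1
x_1 = 2.3333, f(x_1) = 29.641975, coefficient = 2
x_2 = 2.6667, f(x_2) = 50.567901, coefficient = 2
x_3 = 3.0000, f(x_3) = 81.000000, coefficient = 1

I ≈ (0.333333/2) × 257.419753 = 42.903292
Exact value: 42.200000
Error: 0.703292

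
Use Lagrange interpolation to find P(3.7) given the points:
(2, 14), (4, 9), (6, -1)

Lagrange interpolation formula:
P(x) = Σ yᵢ × Lᵢ(x)
where Lᵢ(x) = Π_{j≠i} (x - xⱼ)/(xᵢ - xⱼ)

L_0(3.7) = (3.7 - 4)/(2 - 4) × (3.7 - 6)/(2 - 6) = 0.086250
L_1(3.7) = (3.7 - 2)/(4 - 2) × (3.7 - 6)/(4 - 6) = 0.977500
L_2(3.7) = (3.7 - 2)/(6 - 2) × (3.7 - 4)/(6 - 4) = -0.063750

P(3.7) = 14×L_0(3.7) + 9×L_1(3.7) + (-1)×L_2(3.7)
P(3.7) = 10.068750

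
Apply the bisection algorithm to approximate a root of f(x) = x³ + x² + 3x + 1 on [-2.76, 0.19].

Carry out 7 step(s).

f(x) = x³ + x² + 3x + 1
Initial interval: [-2.76, 0.19]

Iteration 1:
  c_1 = (-2.760000 + 0.190000)/2 = -1.285000
  f(c_1) = f(-1.285000) = -3.325599
  f(a) × f(c) ≥ 0, new interval: [-1.285000, 0.190000]
Iteration 2:
  c_2 = (-1.285000 + 0.190000)/2 = -0.547500
  f(c_2) = f(-0.547500) = -0.506860
  f(a) × f(c) ≥ 0, new interval: [-0.547500, 0.190000]
Iteration 3:
  c_3 = (-0.547500 + 0.190000)/2 = -0.178750
  f(c_3) = f(-0.178750) = 0.489990
  f(a) × f(c) < 0, new interval: [-0.547500, -0.178750]
Iteration 4:
  c_4 = (-0.547500 + (-0.178750))/2 = -0.363125
  f(c_4) = f(-0.363125) = -0.005397
  f(a) × f(c) ≥ 0, new interval: [-0.363125, -0.178750]
Iteration 5:
  c_5 = (-0.363125 + (-0.178750))/2 = -0.270937
  f(c_5) = f(-0.270937) = 0.240706
  f(a) × f(c) < 0, new interval: [-0.363125, -0.270937]
Iteration 6:
  c_6 = (-0.363125 + (-0.270937))/2 = -0.317031
  f(c_6) = f(-0.317031) = 0.117551
  f(a) × f(c) < 0, new interval: [-0.363125, -0.317031]
Iteration 7:
  c_7 = (-0.363125 + (-0.317031))/2 = -0.340078
  f(c_7) = f(-0.340078) = 0.056088
  f(a) × f(c) < 0, new interval: [-0.363125, -0.340078]

After 7 iteration(s), the approximation is c_7 = -0.340078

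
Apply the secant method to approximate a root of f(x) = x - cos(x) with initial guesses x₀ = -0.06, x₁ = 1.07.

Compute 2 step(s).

f(x) = x - cos(x)
x₀ = -0.06, x₁ = 1.07

Secant formula: x_{n+1} = x_n - f(x_n)(x_n - x_{n-1})/(f(x_n) - f(x_{n-1}))

Iteration 1:
  f(-0.060000) = -1.058201
  f(1.070000) = 0.589876
  x_2 = 1.070000 - 0.589876×(1.070000 - (-0.060000))/(0.589876 - (-1.058201))
       = 0.665553
Iteration 2:
  f(1.070000) = 0.589876
  f(0.665553) = -0.121023
  x_3 = 0.665553 - (-0.121023)×(0.665553 - 1.070000)/(-0.121023 - 0.589876)
       = 0.734406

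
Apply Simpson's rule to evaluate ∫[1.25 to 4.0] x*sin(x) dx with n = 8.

f(x) = x*sin(x)
a = 1.25, b = 4.0, n = 8
h = (b - a)/n = 0.343750

Simpson's rule: (h/3)[f(x₀) + 4f(x₁) + 2f(x₂) + ... + f(xₙ)]

x_0 = 1.2500, f(x_0) = 1.186231, coefficient = 1
x_1 = 1.5938, f(x_1) = 1.593330, coefficient = 4
x_2 = 1.9375, f(x_2) = 1.808684, coefficient = 2
x_3 = 2.2812, f(x_3) = 1.729338, coefficient = 4
x_4 = 2.6250, f(x_4) = 1.296541, coefficient = 2
x_5 = 2.9688, f(x_5) = 0.510576, coefficient = 4
x_6 = 3.3125, f(x_6) = -0.563379, coefficient = 2
x_7 = 3.6562, f(x_7) = -1.799740, coefficient = 4
x_8 = 4.0000, f(x_8) = -3.027210, coefficient = 1

I ≈ (0.343750/3) × 11.376728 = 1.303583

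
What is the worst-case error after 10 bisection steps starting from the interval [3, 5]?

Bisection error bound: |error| ≤ (b-a)/2^n
|error| ≤ (5 - 3)/2^10 = 2/2^10
|error| ≤ 0.0019531250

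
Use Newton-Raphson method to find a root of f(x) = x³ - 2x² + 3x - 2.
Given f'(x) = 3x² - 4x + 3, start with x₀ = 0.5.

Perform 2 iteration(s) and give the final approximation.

f(x) = x³ - 2x² + 3x - 2
f'(x) = 3x² - 4x + 3
x₀ = 0.5

Newton-Raphson formula: x_{n+1} = x_n - f(x_n)/f'(x_n)

Iteration 1:
  f(0.500000) = -0.875000
  f'(0.500000) = 1.750000
  x_1 = 0.500000 - (-0.875000)/1.750000 = 1.000000
Iteration 2:
  f(1.000000) = 0.000000
  f'(1.000000) = 2.000000
  x_2 = 1.000000 - 0.000000/2.000000 = 1.000000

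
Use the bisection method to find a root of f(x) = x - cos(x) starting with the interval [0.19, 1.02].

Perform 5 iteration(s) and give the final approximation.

f(x) = x - cos(x)
Initial interval: [0.19, 1.02]

Iteration 1:
  c_1 = (0.190000 + 1.020000)/2 = 0.605000
  f(c_1) = f(0.605000) = -0.217502
  f(a) × f(c) ≥ 0, new interval: [0.605000, 1.020000]
Iteration 2:
  c_2 = (0.605000 + 1.020000)/2 = 0.812500
  f(c_2) = f(0.812500) = 0.124814
  f(a) × f(c) < 0, new interval: [0.605000, 0.812500]
Iteration 3:
  c_3 = (0.605000 + 0.812500)/2 = 0.708750
  f(c_3) = f(0.708750) = -0.050426
  f(a) × f(c) ≥ 0, new interval: [0.708750, 0.812500]
Iteration 4:
  c_4 = (0.708750 + 0.812500)/2 = 0.760625
  f(c_4) = f(0.760625) = 0.036220
  f(a) × f(c) < 0, new interval: [0.708750, 0.760625]
Iteration 5:
  c_5 = (0.708750 + 0.760625)/2 = 0.734687
  f(c_5) = f(0.734687) = -0.007353
  f(a) × f(c) ≥ 0, new interval: [0.734687, 0.760625]

After 5 iteration(s), the approximation is c_5 = 0.734687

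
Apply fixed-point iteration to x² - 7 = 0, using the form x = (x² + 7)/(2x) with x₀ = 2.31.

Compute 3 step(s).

Equation: x² - 7 = 0
Fixed-point form: x = (x² + 7)/(2x)
x₀ = 2.31

x_1 = g(2.310000) = 2.670152
x_2 = g(2.670152) = 2.645863
x_3 = g(2.645863) = 2.645751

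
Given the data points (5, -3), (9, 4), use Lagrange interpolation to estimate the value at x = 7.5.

Lagrange interpolation formula:
P(x) = Σ yᵢ × Lᵢ(x)
where Lᵢ(x) = Π_{j≠i} (x - xⱼ)/(xᵢ - xⱼ)

L_0(7.5) = (7.5 - 9)/(5 - 9) = 0.375000
L_1(7.5) = (7.5 - 5)/(9 - 5) = 0.625000

P(7.5) = (-3)×L_0(7.5) + 4×L_1(7.5)
P(7.5) = 1.375000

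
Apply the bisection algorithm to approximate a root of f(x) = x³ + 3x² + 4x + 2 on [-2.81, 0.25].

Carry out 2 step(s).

f(x) = x³ + 3x² + 4x + 2
Initial interval: [-2.81, 0.25]

Iteration 1:
  c_1 = (-2.810000 + 0.250000)/2 = -1.280000
  f(c_1) = f(-1.280000) = -0.301952
  f(a) × f(c) ≥ 0, new interval: [-1.280000, 0.250000]
Iteration 2:
  c_2 = (-1.280000 + 0.250000)/2 = -0.515000
  f(c_2) = f(-0.515000) = 0.599084
  f(a) × f(c) < 0, new interval: [-1.280000, -0.515000]

After 2 iteration(s), the approximation is c_2 = -0.515000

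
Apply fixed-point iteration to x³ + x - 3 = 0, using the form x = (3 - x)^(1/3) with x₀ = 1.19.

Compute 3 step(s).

Equation: x³ + x - 3 = 0
Fixed-point form: x = (3 - x)^(1/3)
x₀ = 1.19

x_1 = g(1.190000) = 1.218689
x_2 = g(1.218689) = 1.212216
x_3 = g(1.212216) = 1.213682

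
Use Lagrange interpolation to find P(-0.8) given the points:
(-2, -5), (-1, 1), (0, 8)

Lagrange interpolation formula:
P(x) = Σ yᵢ × Lᵢ(x)
where Lᵢ(x) = Π_{j≠i} (x - xⱼ)/(xᵢ - xⱼ)

L_0(-0.8) = (-0.8 - (-1))/(-2 - (-1)) × (-0.8 - 0)/(-2 - 0) = -0.080000
L_1(-0.8) = (-0.8 - (-2))/(-1 - (-2)) × (-0.8 - 0)/(-1 - 0) = 0.960000
L_2(-0.8) = (-0.8 - (-2))/(0 - (-2)) × (-0.8 - (-1))/(0 - (-1)) = 0.120000

P(-0.8) = (-5)×L_0(-0.8) + 1×L_1(-0.8) + 8×L_2(-0.8)
P(-0.8) = 2.320000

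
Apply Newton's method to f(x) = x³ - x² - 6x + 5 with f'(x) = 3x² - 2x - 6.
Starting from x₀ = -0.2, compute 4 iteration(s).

f(x) = x³ - x² - 6x + 5
f'(x) = 3x² - 2x - 6
x₀ = -0.2

Newton-Raphson formula: x_{n+1} = x_n - f(x_n)/f'(x_n)

Iteration 1:
  f(-0.200000) = 6.152000
  f'(-0.200000) = -5.480000
  x_1 = -0.200000 - 6.152000/(-5.480000) = 0.922628
Iteration 2:
  f(0.922628) = -0.601629
  f'(0.922628) = -5.291530
  x_2 = 0.922628 - (-0.601629)/(-5.291530) = 0.808931
Iteration 3:
  f(0.808931) = 0.021384
  f'(0.808931) = -5.654754
  x_3 = 0.808931 - 0.021384/(-5.654754) = 0.812713
Iteration 4:
  f(0.812713) = 0.000020
  f'(0.812713) = -5.643920
  x_4 = 0.812713 - 0.000020/(-5.643920) = 0.812716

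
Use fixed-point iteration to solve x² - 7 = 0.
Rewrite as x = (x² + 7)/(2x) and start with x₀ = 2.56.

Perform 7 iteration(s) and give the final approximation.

Equation: x² - 7 = 0
Fixed-point form: x = (x² + 7)/(2x)
x₀ = 2.56

x_1 = g(2.560000) = 2.647187
x_2 = g(2.647187) = 2.645752
x_3 = g(2.645752) = 2.645751
x_4 = g(2.645751) = 2.645751
x_5 = g(2.645751) = 2.645751
x_6 = g(2.645751) = 2.645751
x_7 = g(2.645751) = 2.645751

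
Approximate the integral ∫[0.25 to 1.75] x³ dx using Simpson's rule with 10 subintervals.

f(x) = x³
a = 0.25, b = 1.75, n = 10
h = (b - a)/n = 0.150000

Simpson's rule: (h/3)[f(x₀) + 4f(x₁) + 2f(x₂) + ... + f(xₙ)]

x_0 = 0.2500, f(x_0) = 0.015625, coefficient = 1
x_1 = 0.4000, f(x_1) = 0.064000, coefficient = 4
x_2 = 0.5500, f(x_2) = 0.166375, coefficient = 2
x_3 = 0.7000, f(x_3) = 0.343000, coefficient = 4
x_4 = 0.8500, f(x_4) = 0.614125, coefficient = 2
x_5 = 1.0000, f(x_5) = 1.000000, coefficient = 4
x_6 = 1.1500, f(x_6) = 1.520875, coefficient = 2
x_7 = 1.3000, f(x_7) = 2.197000, coefficient = 4
x_8 = 1.4500, f(x_8) = 3.048625, coefficient = 2
x_9 = 1.6000, f(x_9) = 4.096000, coefficient = 4
x_10 = 1.7500, f(x_10) = 5.359375, coefficient = 1

I ≈ (0.150000/3) × 46.875000 = 2.343750
Exact value: 2.343750
Error: 0.000000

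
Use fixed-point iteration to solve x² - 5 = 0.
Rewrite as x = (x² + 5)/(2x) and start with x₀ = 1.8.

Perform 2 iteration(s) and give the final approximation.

Equation: x² - 5 = 0
Fixed-point form: x = (x² + 5)/(2x)
x₀ = 1.8

x_1 = g(1.800000) = 2.288889
x_2 = g(2.288889) = 2.236677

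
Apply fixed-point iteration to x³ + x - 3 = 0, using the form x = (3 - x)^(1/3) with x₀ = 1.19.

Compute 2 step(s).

Equation: x³ + x - 3 = 0
Fixed-point form: x = (3 - x)^(1/3)
x₀ = 1.19

x_1 = g(1.190000) = 1.218689
x_2 = g(1.218689) = 1.212216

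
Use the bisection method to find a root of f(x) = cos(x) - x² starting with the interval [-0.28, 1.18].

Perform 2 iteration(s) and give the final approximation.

f(x) = cos(x) - x²
Initial interval: [-0.28, 1.18]

Iteration 1:
  c_1 = (-0.280000 + 1.180000)/2 = 0.450000
  f(c_1) = f(0.450000) = 0.697947
  f(a) × f(c) ≥ 0, new interval: [0.450000, 1.180000]
Iteration 2:
  c_2 = (0.450000 + 1.180000)/2 = 0.815000
  f(c_2) = f(0.815000) = 0.021643
  f(a) × f(c) ≥ 0, new interval: [0.815000, 1.180000]

After 2 iteration(s), the approximation is c_2 = 0.815000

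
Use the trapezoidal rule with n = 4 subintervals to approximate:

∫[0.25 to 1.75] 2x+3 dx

f(x) = 2x+3
a = 0.25, b = 1.75, n = 4
h = (b - a)/n = 0.375000

Trapezoidal rule: (h/2)[f(x₀) + 2f(x₁) + 2f(x₂) + ... + f(xₙ)]

x_0 = 0.2500, f(x_0) = 3.500000, coefficient = 1
x_1 = 0.6250, f(x_1) = 4.250000, coefficient = 2
x_2 = 1.0000, f(x_2) = 5.000000, coefficient = 2
x_3 = 1.3750, f(x_3) = 5.750000, coefficient = 2
x_4 = 1.7500, f(x_4) = 6.500000, coefficient = 1

I ≈ (0.375000/2) × 40.000000 = 7.500000
Exact value: 7.500000
Error: 0.000000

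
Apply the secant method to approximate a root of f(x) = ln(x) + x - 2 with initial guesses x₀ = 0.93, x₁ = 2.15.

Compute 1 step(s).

f(x) = ln(x) + x - 2
x₀ = 0.93, x₁ = 2.15

Secant formula: x_{n+1} = x_n - f(x_n)(x_n - x_{n-1})/(f(x_n) - f(x_{n-1}))

Iteration 1:
  f(0.930000) = -1.142571
  f(2.150000) = 0.915468
  x_2 = 2.150000 - 0.915468×(2.150000 - 0.930000)/(0.915468 - (-1.142571))
       = 1.607313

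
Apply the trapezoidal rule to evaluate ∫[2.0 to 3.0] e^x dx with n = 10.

f(x) = e^x
a = 2.0, b = 3.0, n = 10
h = (b - a)/n = 0.100000

Trapezoidal rule: (h/2)[f(x₀) + 2f(x₁) + 2f(x₂) + ... + f(xₙ)]

x_0 = 2.0000, f(x_0) = 7.389056, coefficient = 1
x_1 = 2.1000, f(x_1) = 8.166170, coefficient = 2
x_2 = 2.2000, f(x_2) = 9.025013, coefficient = 2
x_3 = 2.3000, f(x_3) = 9.974182, coefficient = 2
x_4 = 2.4000, f(x_4) = 11.023176, coefficient = 2
x_5 = 2.5000, f(x_5) = 12.182494, coefficient = 2
x_6 = 2.6000, f(x_6) = 13.463738, coefficient = 2
x_7 = 2.7000, f(x_7) = 14.879732, coefficient = 2
x_8 = 2.8000, f(x_8) = 16.444647, coefficient = 2
x_9 = 2.9000, f(x_9) = 18.174145, coefficient = 2
x_10 = 3.0000, f(x_10) = 20.085537, coefficient = 1

I ≈ (0.100000/2) × 254.141189 = 12.707059
Exact value: 12.696481
Error: 0.010579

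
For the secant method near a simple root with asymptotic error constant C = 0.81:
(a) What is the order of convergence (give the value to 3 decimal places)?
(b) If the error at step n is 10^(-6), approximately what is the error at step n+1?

(a) Secant method has superlinear convergence with order φ = (1+√5)/2 ≈ 1.618.
    This means |e_{n+1}| ≈ C|e_n|^1.618.

(b) With |e_n| = 10^(-6) and C = 0.81:
    |e_{n+1}| ≈ 0.81 × (10^(-6))^1.618 = 0.81 × 10^(-9.71)

(a) ≈ 1.618 (golden ratio); (b) |e_{n+1}| ≈ 1.586e-10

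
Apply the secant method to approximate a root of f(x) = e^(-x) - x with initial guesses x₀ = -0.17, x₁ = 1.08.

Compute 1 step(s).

f(x) = e^(-x) - x
x₀ = -0.17, x₁ = 1.08

Secant formula: x_{n+1} = x_n - f(x_n)(x_n - x_{n-1})/(f(x_n) - f(x_{n-1}))

Iteration 1:
  f(-0.170000) = 1.355305
  f(1.080000) = -0.740404
  x_2 = 1.080000 - (-0.740404)×(1.080000 - (-0.170000))/(-0.740404 - 1.355305)
       = 0.638381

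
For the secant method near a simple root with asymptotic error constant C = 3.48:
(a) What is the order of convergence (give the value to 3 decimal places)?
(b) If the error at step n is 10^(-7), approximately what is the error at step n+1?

(a) Secant method has superlinear convergence with order φ = (1+√5)/2 ≈ 1.618.
    This means |e_{n+1}| ≈ C|e_n|^1.618.

(b) With |e_n| = 10^(-7) and C = 3.48:
    |e_{n+1}| ≈ 3.48 × (10^(-7))^1.618 = 3.48 × 10^(-11.33)

(a) ≈ 1.618 (golden ratio); (b) |e_{n+1}| ≈ 1.642e-11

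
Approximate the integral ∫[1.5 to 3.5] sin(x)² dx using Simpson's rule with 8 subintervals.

f(x) = sin(x)²
a = 1.5, b = 3.5, n = 8
h = (b - a)/n = 0.250000

Simpson's rule: (h/3)[f(x₀) + 4f(x₁) + 2f(x₂) + ... + f(xₙ)]

x_0 = 1.5000, f(x_0) = 0.994996, coefficient = 1
x_1 = 1.7500, f(x_1) = 0.968228, coefficient = 4
x_2 = 2.0000, f(x_2) = 0.826822, coefficient = 2
x_3 = 2.2500, f(x_3) = 0.605398, coefficient = 4
x_4 = 2.5000, f(x_4) = 0.358169, coefficient = 2
x_5 = 2.7500, f(x_5) = 0.145665, coefficient = 4
x_6 = 3.0000, f(x_6) = 0.019915, coefficient = 2
x_7 = 3.2500, f(x_7) = 0.011706, coefficient = 4
x_8 = 3.5000, f(x_8) = 0.123049, coefficient = 1

I ≈ (0.250000/3) × 10.451846 = 0.870987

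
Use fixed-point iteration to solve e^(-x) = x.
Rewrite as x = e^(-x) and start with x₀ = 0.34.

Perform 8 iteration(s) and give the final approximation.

Equation: e^(-x) = x
Fixed-point form: x = e^(-x)
x₀ = 0.34

x_1 = g(0.340000) = 0.711770
x_2 = g(0.711770) = 0.490775
x_3 = g(0.490775) = 0.612152
x_4 = g(0.612152) = 0.542183
x_5 = g(0.542183) = 0.581478
x_6 = g(0.581478) = 0.559072
x_7 = g(0.559072) = 0.571740
x_8 = g(0.571740) = 0.564543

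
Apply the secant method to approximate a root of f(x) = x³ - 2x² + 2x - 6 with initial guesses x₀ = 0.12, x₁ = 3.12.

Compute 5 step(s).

f(x) = x³ - 2x² + 2x - 6
x₀ = 0.12, x₁ = 3.12

Secant formula: x_{n+1} = x_n - f(x_n)(x_n - x_{n-1})/(f(x_n) - f(x_{n-1}))

Iteration 1:
  f(0.120000) = -5.787072
  f(3.120000) = 11.142528
  x_2 = 3.120000 - 11.142528×(3.120000 - 0.120000)/(11.142528 - (-5.787072))
       = 1.145495
Iteration 2:
  f(3.120000) = 11.142528
  f(1.145495) = -4.830257
  x_3 = 1.145495 - (-4.830257)×(1.145495 - 3.120000)/(-4.830257 - 11.142528)
       = 1.742596
Iteration 3:
  f(1.145495) = -4.830257
  f(1.742596) = -3.296452
  x_4 = 1.742596 - (-3.296452)×(1.742596 - 1.145495)/(-3.296452 - (-4.830257))
       = 3.025885
Iteration 4:
  f(1.742596) = -3.296452
  f(3.025885) = 9.444759
  x_5 = 3.025885 - 9.444759×(3.025885 - 1.742596)/(9.444759 - (-3.296452))
       = 2.074613
Iteration 5:
  f(3.025885) = 9.444759
  f(2.074613) = -1.529637
  x_6 = 2.074613 - (-1.529637)×(2.074613 - 3.025885)/(-1.529637 - 9.444759)
       = 2.207204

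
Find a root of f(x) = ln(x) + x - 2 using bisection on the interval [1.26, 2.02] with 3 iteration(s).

f(x) = ln(x) + x - 2
Initial interval: [1.26, 2.02]

Iteration 1:
  c_1 = (1.260000 + 2.020000)/2 = 1.640000
  f(c_1) = f(1.640000) = 0.134696
  f(a) × f(c) < 0, new interval: [1.260000, 1.640000]
Iteration 2:
  c_2 = (1.260000 + 1.640000)/2 = 1.450000
  f(c_2) = f(1.450000) = -0.178436
  f(a) × f(c) ≥ 0, new interval: [1.450000, 1.640000]
Iteration 3:
  c_3 = (1.450000 + 1.640000)/2 = 1.545000
  f(c_3) = f(1.545000) = -0.019976
  f(a) × f(c) ≥ 0, new interval: [1.545000, 1.640000]

After 3 iteration(s), the approximation is c_3 = 1.545000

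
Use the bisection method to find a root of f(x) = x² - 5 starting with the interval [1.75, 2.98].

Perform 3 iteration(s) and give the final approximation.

f(x) = x² - 5
Initial interval: [1.75, 2.98]

Iteration 1:
  c_1 = (1.750000 + 2.980000)/2 = 2.365000
  f(c_1) = f(2.365000) = 0.593225
  f(a) × f(c) < 0, new interval: [1.750000, 2.365000]
Iteration 2:
  c_2 = (1.750000 + 2.365000)/2 = 2.057500
  f(c_2) = f(2.057500) = -0.766694
  f(a) × f(c) ≥ 0, new interval: [2.057500, 2.365000]
Iteration 3:
  c_3 = (2.057500 + 2.365000)/2 = 2.211250
  f(c_3) = f(2.211250) = -0.110373
  f(a) × f(c) ≥ 0, new interval: [2.211250, 2.365000]

After 3 iteration(s), the approximation is c_3 = 2.211250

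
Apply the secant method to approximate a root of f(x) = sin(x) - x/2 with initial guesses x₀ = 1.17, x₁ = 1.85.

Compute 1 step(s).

f(x) = sin(x) - x/2
x₀ = 1.17, x₁ = 1.85

Secant formula: x_{n+1} = x_n - f(x_n)(x_n - x_{n-1})/(f(x_n) - f(x_{n-1}))

Iteration 1:
  f(1.170000) = 0.335751
  f(1.850000) = 0.036275
  x_2 = 1.850000 - 0.036275×(1.850000 - 1.170000)/(0.036275 - 0.335751)
       = 1.932368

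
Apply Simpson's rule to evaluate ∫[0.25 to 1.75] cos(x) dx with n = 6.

f(x) = cos(x)
a = 0.25, b = 1.75, n = 6
h = (b - a)/n = 0.250000

Simpson's rule: (h/3)[f(x₀) + 4f(x₁) + 2f(x₂) + ... + f(xₙ)]

x_0 = 0.2500, f(x_0) = 0.968912, coefficient = 1
x_1 = 0.5000, f(x_1) = 0.877583, coefficient = 4
x_2 = 0.7500, f(x_2) = 0.731689, coefficient = 2
x_3 = 1.0000, f(x_3) = 0.540302, coefficient = 4
x_4 = 1.2500, f(x_4) = 0.315322, coefficient = 2
x_5 = 1.5000, f(x_5) = 0.070737, coefficient = 4
x_6 = 1.7500, f(x_6) = -0.178246, coefficient = 1

I ≈ (0.250000/3) × 8.839177 = 0.736598
Exact value: 0.736582
Error: 0.000016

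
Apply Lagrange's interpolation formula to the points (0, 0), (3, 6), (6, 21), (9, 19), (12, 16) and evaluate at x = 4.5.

Lagrange interpolation formula:
P(x) = Σ yᵢ × Lᵢ(x)
where Lᵢ(x) = Π_{j≠i} (x - xⱼ)/(xᵢ - xⱼ)

L_0(4.5) = (4.5 - 3)/(0 - 3) × (4.5 - 6)/(0 - 6) × (4.5 - 9)/(0 - 9) × (4.5 - 12)/(0 - 12) = -0.039062
L_1(4.5) = (4.5 - 0)/(3 - 0) × (4.5 - 6)/(3 - 6) × (4.5 - 9)/(3 - 9) × (4.5 - 12)/(3 - 12) = 0.468750
L_2(4.5) = (4.5 - 0)/(6 - 0) × (4.5 - 3)/(6 - 3) × (4.5 - 9)/(6 - 9) × (4.5 - 12)/(6 - 12) = 0.703125
L_3(4.5) = (4.5 - 0)/(9 - 0) × (4.5 - 3)/(9 - 3) × (4.5 - 6)/(9 - 6) × (4.5 - 12)/(9 - 12) = -0.156250
L_4(4.5) = (4.5 - 0)/(12 - 0) × (4.5 - 3)/(12 - 3) × (4.5 - 6)/(12 - 6) × (4.5 - 9)/(12 - 9) = 0.023438

P(4.5) = 0×L_0(4.5) + 6×L_1(4.5) + 21×L_2(4.5) + 19×L_3(4.5) + 16×L_4(4.5)
P(4.5) = 14.984375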